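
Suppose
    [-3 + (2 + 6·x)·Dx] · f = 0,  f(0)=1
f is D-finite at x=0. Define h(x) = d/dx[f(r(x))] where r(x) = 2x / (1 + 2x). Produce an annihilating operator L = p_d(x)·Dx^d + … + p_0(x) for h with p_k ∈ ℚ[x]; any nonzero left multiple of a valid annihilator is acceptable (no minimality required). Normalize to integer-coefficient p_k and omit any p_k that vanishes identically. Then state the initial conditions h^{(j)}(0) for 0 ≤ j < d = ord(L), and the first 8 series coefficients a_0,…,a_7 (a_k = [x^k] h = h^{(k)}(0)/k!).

f: a_k = 1, 3/2, -9/8, 27/16, -405/128, 1701/256, -15309/1024, 72171/2048, …
L₀ from L_f via x↦r, Dx↦r'^{-1}Dx.
Differentiate: ansatz ord ≤ ord L₀ ⇒ L.
L = (-7 - 32·x) + (-1 - 10·x - 16·x^2)·Dx  (order 1).
h: a_k = 3, -21, 261/2, -1677/2, 45345/8, -318915/8, 4608345/16, -33903165/16, …
ICs: h(0) = 3.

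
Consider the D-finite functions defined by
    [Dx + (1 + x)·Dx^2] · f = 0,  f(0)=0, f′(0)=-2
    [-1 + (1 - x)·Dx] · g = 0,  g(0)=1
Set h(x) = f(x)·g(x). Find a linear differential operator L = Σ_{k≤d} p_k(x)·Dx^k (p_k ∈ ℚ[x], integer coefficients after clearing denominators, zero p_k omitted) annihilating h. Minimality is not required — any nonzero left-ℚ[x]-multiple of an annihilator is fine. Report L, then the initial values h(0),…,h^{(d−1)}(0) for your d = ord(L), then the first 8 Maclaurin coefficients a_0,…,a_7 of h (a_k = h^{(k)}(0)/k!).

f: a_k = 0, -2, 1, -2/3, 1/2, -2/5, 1/3, -2/7, …
g: a_k = 1, 1, 1, 1, 1, 1, 1, 1, …
Sym-product of L_f,L_g gives L₀ (≤ ord 2).
L = 1 + (1 + 3·x)·Dx + (-1 + x^2)·Dx^2  (order 2).
h: a_k = 0, -2, -1, -5/3, -7/6, -47/30, -37/30, -319/210, …
ICs: h(0) = 0, h′(0) = -2.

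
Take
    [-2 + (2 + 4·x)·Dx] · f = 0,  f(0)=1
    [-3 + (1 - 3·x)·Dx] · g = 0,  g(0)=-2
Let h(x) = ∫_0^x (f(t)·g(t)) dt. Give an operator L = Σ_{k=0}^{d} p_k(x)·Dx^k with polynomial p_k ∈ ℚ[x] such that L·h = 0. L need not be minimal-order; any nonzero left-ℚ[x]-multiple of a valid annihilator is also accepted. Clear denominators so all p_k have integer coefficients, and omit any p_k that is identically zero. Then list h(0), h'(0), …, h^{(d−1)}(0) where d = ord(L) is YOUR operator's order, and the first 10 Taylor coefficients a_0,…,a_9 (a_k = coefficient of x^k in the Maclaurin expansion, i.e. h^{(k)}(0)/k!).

L = (4 + 3·x)·Dx + (-1 + x + 6·x^2)·Dx^2  (order 2).
h: a_k = 0, -2, -4, -23/3, -35/2, -167/4, -314/3, -15051/56, -22593/32, -361345/192, …
ICs: h(0) = 0, h′(0) = -2.

f: a_k = 1, 1, -1/2, 1/2, -5/8, 7/8, -21/16, 33/16, -429/128, 715/128, …
g: a_k = -2, -6, -18, -54, -162, -486, -1458, -4374, -13122, -39366, …
h₀=f·g: eliminate ⇒ L₀, order ≤ 1·1.
h=∫₀ˣh₀: take L = L₀·Dx.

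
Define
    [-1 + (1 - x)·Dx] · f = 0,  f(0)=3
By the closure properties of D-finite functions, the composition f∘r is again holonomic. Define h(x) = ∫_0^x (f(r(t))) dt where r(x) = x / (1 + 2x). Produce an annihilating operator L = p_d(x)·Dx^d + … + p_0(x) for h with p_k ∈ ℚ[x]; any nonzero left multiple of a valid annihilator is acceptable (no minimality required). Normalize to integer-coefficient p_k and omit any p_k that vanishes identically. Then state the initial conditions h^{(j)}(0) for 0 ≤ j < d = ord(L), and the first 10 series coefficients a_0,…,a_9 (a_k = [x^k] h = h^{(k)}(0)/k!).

f: a_k = 3, 3, 3, 3, 3, 3, 3, 3, 3, 3, …
Substitute x→r, Dx→(1/r')Dx; clear ⇒ L₀.
h=∫₀ˣh₀: take L = L₀·Dx.
L = -Dx + (1 + 3·x + 2·x^2)·Dx^2  (order 2).
h: a_k = 0, 3, 3/2, -1, 3/4, -3/5, 1/2, -3/7, 3/8, -1/3, …
ICs: h(0) = 0, h′(0) = 3.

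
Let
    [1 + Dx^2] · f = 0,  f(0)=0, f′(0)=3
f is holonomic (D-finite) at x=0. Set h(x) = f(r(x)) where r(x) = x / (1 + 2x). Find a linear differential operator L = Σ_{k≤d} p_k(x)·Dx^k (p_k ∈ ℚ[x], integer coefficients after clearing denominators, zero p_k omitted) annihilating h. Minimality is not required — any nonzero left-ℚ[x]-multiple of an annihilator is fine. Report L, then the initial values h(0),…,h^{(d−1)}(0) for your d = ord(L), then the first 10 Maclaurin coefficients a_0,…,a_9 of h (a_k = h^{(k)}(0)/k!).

f: a_k = 0, 3, 0, -1/2, 0, 1/40, 0, -1/1680, 0, 1/120960, …
h₀=f(r): pull back L_f along r ⇒ L₀.
L = 1 + (4 + 24·x + 48·x^2 + 32·x^3)·Dx + (1 + 8·x + 24·x^2 + 32·x^3 + 16·x^4)·Dx^2  (order 2).
h: a_k = 0, 3, -6, 23/2, -21, 1441/40, -225/4, 123479/1680, -6599/120, -12104063/120960, …
ICs: h(0) = 0, h′(0) = 3.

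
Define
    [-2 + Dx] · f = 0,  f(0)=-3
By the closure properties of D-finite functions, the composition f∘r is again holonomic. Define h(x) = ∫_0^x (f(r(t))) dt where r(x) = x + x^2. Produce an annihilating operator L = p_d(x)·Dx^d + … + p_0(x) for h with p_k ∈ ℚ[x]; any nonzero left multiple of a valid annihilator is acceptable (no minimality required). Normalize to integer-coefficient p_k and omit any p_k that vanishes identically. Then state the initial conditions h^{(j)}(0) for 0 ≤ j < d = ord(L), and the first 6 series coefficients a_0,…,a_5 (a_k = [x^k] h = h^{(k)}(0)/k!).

L = (-2 - 4·x)·Dx + Dx^2  (order 2).
h: a_k = 0, -3, -3, -4, -4, -4, …
ICs: h(0) = 0, h′(0) = -3.

f: a_k = -3, -6, -6, -4, -2, -4/5, …
f∘r: x↦r, Dx↦Dx/r' in L_f ⇒ L₀.
∫: right-multiply L₀ by Dx.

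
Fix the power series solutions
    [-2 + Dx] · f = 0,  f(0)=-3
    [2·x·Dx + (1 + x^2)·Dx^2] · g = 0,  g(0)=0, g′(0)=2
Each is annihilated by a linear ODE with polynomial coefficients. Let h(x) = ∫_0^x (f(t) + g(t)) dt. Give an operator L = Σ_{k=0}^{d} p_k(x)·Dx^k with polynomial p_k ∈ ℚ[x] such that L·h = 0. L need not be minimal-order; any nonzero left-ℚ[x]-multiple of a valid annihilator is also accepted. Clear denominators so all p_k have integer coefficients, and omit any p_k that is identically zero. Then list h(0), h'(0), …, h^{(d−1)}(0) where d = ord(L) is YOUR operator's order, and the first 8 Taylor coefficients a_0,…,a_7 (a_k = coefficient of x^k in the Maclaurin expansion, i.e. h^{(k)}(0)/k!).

f: a_k = -3, -6, -6, -4, -2, -4/5, -4/15, -8/105, …
g: a_k = 0, 2, 0, -2/3, 0, 2/5, 0, -2/7, …
Sum ⇒ L₀ = lclm(L_f,L_g) in ℚ(x)⟨Dx⟩.
h=∫h₀ ⇒ L = L₀·Dx.
L = (2 - 4·x - 6·x^2 - 4·x^3)·Dx^2 + (-3 - x^2 - 2·x^4)·Dx^3 + (1 + x + 2·x^2 + x^3 + x^4)·Dx^4  (order 4).
h: a_k = 0, -3, -2, -2, -7/6, -2/5, -1/15, -4/105, …
ICs: h(0) = 0, h′(0) = -3, h′′(0) = -4, h′′′(0) = -12.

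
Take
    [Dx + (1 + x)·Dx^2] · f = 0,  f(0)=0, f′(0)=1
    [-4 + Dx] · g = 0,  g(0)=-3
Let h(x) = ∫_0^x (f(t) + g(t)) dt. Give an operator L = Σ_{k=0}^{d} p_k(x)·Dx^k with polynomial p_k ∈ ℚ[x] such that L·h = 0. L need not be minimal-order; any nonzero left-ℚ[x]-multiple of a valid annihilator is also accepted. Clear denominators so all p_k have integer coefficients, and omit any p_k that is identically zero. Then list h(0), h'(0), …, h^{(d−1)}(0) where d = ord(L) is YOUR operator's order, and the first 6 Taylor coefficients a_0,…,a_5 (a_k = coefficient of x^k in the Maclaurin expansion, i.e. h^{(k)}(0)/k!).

L = (-24 - 16·x)·Dx^2 + (-14 - 32·x - 16·x^2)·Dx^3 + (5 + 9·x + 4·x^2)·Dx^4  (order 4).
h: a_k = 0, -3, -11/2, -49/6, -95/12, -129/20, …
ICs: h(0) = 0, h′(0) = -3, h′′(0) = -11, h′′′(0) = -49.

f: a_k = 0, 1, -1/2, 1/3, -1/4, 1/5, …
g: a_k = -3, -12, -24, -32, -32, -128/5, …
h₀=f+g: left-lcm gives L₀, ord ≤ 3.
h=∫₀ˣh₀: take L = L₀·Dx.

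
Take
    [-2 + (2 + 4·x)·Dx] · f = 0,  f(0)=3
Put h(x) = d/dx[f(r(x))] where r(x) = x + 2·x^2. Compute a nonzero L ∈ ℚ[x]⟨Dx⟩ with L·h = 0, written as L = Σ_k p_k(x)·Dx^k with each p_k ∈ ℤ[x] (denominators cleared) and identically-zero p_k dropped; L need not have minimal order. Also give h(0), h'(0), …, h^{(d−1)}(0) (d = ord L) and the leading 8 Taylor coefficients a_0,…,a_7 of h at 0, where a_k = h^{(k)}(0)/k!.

L = 3 + (-1 - 6·x - 12·x^2 - 16·x^3)·Dx  (order 1).
h: a_k = 3, 9, -27/2, 9/2, 225/8, -513/8, 441/16, 2601/16, …
ICs: h(0) = 3.

f: a_k = 3, 3, -3/2, 3/2, -15/8, 21/8, -63/16, 99/16, …
f∘r: x↦r, Dx↦Dx/r' in L_f ⇒ L₀.
h=h₀': d/dx-closure on L₀ ⇒ L.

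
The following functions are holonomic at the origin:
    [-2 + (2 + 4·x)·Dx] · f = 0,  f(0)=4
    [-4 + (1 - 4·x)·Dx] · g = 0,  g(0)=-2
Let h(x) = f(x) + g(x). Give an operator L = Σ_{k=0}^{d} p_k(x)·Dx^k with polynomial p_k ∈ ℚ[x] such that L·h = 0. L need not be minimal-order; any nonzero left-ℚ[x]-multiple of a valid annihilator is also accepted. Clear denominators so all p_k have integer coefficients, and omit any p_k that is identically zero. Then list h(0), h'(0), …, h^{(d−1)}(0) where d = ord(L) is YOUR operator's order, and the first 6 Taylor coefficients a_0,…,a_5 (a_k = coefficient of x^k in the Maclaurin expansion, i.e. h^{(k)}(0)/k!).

L = (12 + 16·x) + (-11 - 40·x - 48·x^2)·Dx + (1 + 2·x - 16·x^2 - 32·x^3)·Dx^2  (order 2).
h: a_k = 2, -4, -34, -126, -1029/2, -4089/2, …
ICs: h(0) = 2, h′(0) = -4.

f: a_k = 4, 4, -2, 2, -5/2, 7/2, …
g: a_k = -2, -8, -32, -128, -512, -2048, …
Sum ⇒ L₀ = lclm(L_f,L_g) in ℚ(x)⟨Dx⟩.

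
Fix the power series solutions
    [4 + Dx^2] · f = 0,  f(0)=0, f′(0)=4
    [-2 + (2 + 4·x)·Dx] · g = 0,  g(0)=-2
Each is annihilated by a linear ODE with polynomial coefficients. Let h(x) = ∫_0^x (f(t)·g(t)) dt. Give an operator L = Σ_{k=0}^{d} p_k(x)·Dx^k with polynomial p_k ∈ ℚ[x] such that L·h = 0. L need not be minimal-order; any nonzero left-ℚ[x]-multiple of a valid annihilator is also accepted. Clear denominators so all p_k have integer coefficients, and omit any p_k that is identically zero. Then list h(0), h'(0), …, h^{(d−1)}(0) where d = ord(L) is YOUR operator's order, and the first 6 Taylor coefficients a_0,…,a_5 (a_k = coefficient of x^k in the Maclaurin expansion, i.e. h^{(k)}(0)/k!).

L = (7 + 16·x + 16·x^2)·Dx + (-2 - 4·x)·Dx^2 + (1 + 4·x + 4·x^2)·Dx^3  (order 3).
h: a_k = 0, 0, -4, -8/3, 7/3, 4/15, …
ICs: h(0) = 0, h′(0) = 0, h′′(0) = -8.

f: a_k = 0, 4, 0, -8/3, 0, 8/15, …
g: a_k = -2, -2, 1, -1, 5/4, -7/4, …
Sym-product of L_f,L_g gives L₀ (≤ ord 2).
∫: right-multiply L₀ by Dx.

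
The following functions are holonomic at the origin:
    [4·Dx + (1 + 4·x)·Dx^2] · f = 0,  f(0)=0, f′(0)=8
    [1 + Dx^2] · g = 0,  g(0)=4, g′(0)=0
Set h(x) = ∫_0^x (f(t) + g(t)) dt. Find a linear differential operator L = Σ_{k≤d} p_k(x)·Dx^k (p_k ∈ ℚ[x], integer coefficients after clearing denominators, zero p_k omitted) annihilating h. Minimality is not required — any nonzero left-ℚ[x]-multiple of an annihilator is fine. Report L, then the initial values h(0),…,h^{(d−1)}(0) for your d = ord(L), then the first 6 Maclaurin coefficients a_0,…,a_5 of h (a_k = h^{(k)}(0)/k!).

f: a_k = 0, 8, -16, 128/3, -128, 2048/5, …
g: a_k = 4, 0, -2, 0, 1/6, 0, …
Weyl lclm of L_f,L_g ⇒ L₀ (ord ≤ 4).
h=∫₀ˣh₀: take L = L₀·Dx.
L = (388 + 32·x + 64·x^2)·Dx^2 + (33 + 140·x + 48·x^2 + 64·x^3)·Dx^3 + (388 + 32·x + 64·x^2)·Dx^4 + (33 + 140·x + 48·x^2 + 64·x^3)·Dx^5  (order 5).
h: a_k = 0, 4, 4, -6, 32/3, -767/30, …
ICs: h(0) = 0, h′(0) = 4, h′′(0) = 8, h′′′(0) = -36, h′′′′(0) = 256.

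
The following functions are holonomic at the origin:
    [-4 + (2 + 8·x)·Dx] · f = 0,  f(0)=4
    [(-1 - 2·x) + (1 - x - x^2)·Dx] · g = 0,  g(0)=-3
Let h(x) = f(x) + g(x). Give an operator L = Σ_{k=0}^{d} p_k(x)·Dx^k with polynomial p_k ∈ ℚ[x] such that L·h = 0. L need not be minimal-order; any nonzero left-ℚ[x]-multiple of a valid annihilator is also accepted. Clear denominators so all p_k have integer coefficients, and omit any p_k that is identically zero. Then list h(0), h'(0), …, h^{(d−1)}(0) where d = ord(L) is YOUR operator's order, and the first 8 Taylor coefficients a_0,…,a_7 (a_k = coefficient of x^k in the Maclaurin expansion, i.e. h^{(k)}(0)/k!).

L = (12 + 48·x + 48·x^2 + 40·x^3) + (-8 - 30·x - 114·x^2 - 152·x^3 - 100·x^4)·Dx + (-1 + 5·x + 39·x^2 - 6·x^3 - 82·x^4 - 40·x^5)·Dx^2  (order 2).
h: a_k = 1, 5, -14, 7, -55, 88, -375, 993, …
ICs: h(0) = 1, h′(0) = 5.

f: a_k = 4, 8, -8, 16, -40, 112, -336, 1056, …
g: a_k = -3, -3, -6, -9, -15, -24, -39, -63, …
f+g: L₀ = lclm(L_f,L_g), ord ≤ 1+1.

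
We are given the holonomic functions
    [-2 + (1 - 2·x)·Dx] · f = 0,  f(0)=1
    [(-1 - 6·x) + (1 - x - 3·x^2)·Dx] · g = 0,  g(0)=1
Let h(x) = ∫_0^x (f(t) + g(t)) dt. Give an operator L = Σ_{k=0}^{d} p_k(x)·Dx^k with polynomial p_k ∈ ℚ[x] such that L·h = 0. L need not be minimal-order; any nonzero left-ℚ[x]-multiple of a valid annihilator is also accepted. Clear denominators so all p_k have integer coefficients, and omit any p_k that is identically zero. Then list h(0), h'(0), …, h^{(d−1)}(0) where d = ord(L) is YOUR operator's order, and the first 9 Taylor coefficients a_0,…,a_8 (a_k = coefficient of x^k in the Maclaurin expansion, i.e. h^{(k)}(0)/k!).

f: a_k = 1, 2, 4, 8, 16, 32, 64, 128, 256, …
g: a_k = 1, 1, 4, 7, 19, 40, 97, 217, 508, …
h₀=f+g: left-lcm gives L₀, ord ≤ 2.
Integrate: L := L₀·Dx.
L = (8 - 36·x + 108·x^2 - 72·x^3)·Dx + (-2·x - 54·x^2 + 192·x^3 - 144·x^4)·Dx^2 + (-1 + 9·x - 23·x^2 + 6·x^3 + 42·x^4 - 36·x^5)·Dx^3  (order 3).
h: a_k = 0, 2, 3/2, 8/3, 15/4, 7, 12, 23, 345/8, …
ICs: h(0) = 0, h′(0) = 2, h′′(0) = 3.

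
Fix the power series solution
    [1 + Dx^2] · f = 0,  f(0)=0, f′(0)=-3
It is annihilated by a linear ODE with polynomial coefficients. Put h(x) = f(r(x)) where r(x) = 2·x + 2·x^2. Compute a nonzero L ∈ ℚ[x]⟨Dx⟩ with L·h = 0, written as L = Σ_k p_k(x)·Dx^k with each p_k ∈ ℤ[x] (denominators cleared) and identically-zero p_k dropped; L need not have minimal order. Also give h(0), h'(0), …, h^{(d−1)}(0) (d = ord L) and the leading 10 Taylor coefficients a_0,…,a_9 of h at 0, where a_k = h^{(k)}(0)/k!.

f: a_k = 0, -3, 0, 1/2, 0, -1/40, 0, 1/1680, 0, -1/120960, …
L₀ from L_f via x↦r, Dx↦r'^{-1}Dx.
L = (4 + 24·x + 48·x^2 + 32·x^3) - 2·Dx + (1 + 2·x)·Dx^2  (order 2).
h: a_k = 0, -6, -6, 4, 12, 56/5, 0, -832/105, -112/15, -2272/945, …
ICs: h(0) = 0, h′(0) = -6.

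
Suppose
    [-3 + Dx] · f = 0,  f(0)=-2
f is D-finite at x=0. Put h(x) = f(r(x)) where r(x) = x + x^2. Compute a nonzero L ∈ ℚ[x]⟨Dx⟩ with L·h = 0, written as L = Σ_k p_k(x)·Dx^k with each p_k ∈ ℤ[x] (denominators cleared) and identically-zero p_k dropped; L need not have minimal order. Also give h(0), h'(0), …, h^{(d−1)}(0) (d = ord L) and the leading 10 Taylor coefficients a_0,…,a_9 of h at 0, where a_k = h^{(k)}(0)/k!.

L = (-3 - 6·x) + Dx  (order 1).
h: a_k = -2, -6, -15, -27, -171/4, -1161/20, -2871/40, -4509/56, -188217/2240, -182979/2240, …
ICs: h(0) = -2.

f: a_k = -2, -6, -9, -9, -27/4, -81/20, -81/40, -243/280, -729/2240, -243/2240, …
Change of var in L_f (x↦r) gives L₀.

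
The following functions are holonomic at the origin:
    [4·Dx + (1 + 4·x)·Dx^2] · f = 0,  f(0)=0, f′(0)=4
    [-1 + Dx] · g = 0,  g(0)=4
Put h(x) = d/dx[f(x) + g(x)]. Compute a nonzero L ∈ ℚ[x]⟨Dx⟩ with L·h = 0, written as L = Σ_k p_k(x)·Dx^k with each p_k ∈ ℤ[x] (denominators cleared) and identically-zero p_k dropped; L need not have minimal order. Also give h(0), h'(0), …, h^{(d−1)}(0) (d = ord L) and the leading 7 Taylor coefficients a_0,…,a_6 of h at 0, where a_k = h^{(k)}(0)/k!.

L = (-36 - 16·x) + (31 - 8·x - 16·x^2)·Dx + (5 + 24·x + 16·x^2)·Dx^2  (order 2).
h: a_k = 8, -12, 66, -766/3, 6145/6, -122879/30, 2949121/180, …
ICs: h(0) = 8, h′(0) = -12.

f: a_k = 0, 4, -8, 64/3, -64, 1024/5, -2048/3, …
g: a_k = 4, 4, 2, 2/3, 1/6, 1/30, 1/180, …
Weyl lclm of L_f,L_g ⇒ L₀ (ord ≤ 3).
Derive L from L₀ (diff closure).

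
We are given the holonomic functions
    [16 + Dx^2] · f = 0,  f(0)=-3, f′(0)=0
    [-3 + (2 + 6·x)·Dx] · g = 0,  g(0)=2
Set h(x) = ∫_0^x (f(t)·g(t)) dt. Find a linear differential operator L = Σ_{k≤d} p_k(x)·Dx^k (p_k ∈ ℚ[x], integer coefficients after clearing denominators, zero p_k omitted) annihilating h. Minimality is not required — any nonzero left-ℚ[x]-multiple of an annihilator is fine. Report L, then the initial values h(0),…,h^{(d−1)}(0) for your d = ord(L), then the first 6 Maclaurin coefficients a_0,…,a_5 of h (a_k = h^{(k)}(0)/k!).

f: a_k = -3, 0, 24, 0, -32, 0, …
g: a_k = 2, 3, -9/4, 27/8, -405/64, 1701/128, …
L₀ := L_f ⊗_s L_g (sym. prod.), ord ≤ 2.
h=∫h₀ ⇒ L = L₀·Dx.
L = (91 + 384·x + 576·x^2)·Dx + (-12 - 36·x)·Dx^2 + (4 + 24·x + 36·x^2)·Dx^3  (order 3).
h: a_k = 0, -6, -9/2, 73/4, 495/32, -6337/320, …
ICs: h(0) = 0, h′(0) = -6, h′′(0) = -9.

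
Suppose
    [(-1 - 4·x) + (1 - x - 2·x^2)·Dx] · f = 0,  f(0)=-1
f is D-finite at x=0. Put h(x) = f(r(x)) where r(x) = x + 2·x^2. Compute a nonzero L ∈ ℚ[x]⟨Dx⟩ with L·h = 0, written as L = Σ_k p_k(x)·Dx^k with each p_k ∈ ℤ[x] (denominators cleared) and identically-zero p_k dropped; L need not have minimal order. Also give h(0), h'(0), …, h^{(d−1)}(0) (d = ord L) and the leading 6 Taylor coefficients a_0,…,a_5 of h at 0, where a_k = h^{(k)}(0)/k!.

f: a_k = -1, -1, -3, -5, -11, -21, …
h₀=f(r): pull back L_f along r ⇒ L₀.
L = (1 + 8·x + 24·x^2 + 32·x^3) + (-1 + x + 4·x^2 + 8·x^3 + 8·x^4)·Dx  (order 1).
h: a_k = -1, -1, -5, -17, -53, -169, …
ICs: h(0) = -1.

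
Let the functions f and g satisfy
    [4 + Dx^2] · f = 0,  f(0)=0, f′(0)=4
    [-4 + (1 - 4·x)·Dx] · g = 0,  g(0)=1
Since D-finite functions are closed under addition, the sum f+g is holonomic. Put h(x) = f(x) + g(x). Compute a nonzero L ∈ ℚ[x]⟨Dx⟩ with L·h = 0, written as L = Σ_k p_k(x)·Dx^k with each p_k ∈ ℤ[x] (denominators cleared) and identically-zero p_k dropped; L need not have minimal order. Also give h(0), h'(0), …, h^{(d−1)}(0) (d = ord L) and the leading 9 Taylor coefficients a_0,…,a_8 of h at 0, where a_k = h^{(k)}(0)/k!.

L = (-400 + 128·x - 256·x^2) + (36 - 176·x + 192·x^2 - 256·x^3)·Dx + (-100 + 32·x - 64·x^2)·Dx^2 + (9 - 44·x + 48·x^2 - 64·x^3)·Dx^3  (order 3).
h: a_k = 1, 8, 16, 184/3, 256, 15368/15, 4096, 5160944/315, 65536, …
ICs: h(0) = 1, h′(0) = 8, h′′(0) = 32.

f: a_k = 0, 4, 0, -8/3, 0, 8/15, 0, -16/315, 0, …
g: a_k = 1, 4, 16, 64, 256, 1024, 4096, 16384, 65536, …
h₀=f+g: left-lcm gives L₀, ord ≤ 3.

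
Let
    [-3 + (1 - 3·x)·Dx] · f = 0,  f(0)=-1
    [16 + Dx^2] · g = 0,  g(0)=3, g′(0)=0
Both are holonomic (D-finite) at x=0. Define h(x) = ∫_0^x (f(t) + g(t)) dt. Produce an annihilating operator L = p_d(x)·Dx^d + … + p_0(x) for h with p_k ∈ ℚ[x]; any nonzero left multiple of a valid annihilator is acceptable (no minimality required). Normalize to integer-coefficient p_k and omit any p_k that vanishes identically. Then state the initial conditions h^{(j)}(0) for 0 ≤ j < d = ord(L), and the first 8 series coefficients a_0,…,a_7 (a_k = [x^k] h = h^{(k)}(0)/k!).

f: a_k = -1, -3, -9, -27, -81, -243, -729, -2187, …
g: a_k = 3, 0, -24, 0, 32, 0, -256/15, 0, …
Weyl lclm of L_f,L_g ⇒ L₀ (ord ≤ 3).
h=∫₀ˣh₀: take L = L₀·Dx.
L = (1680 - 2304·x + 3456·x^2)·Dx + (-272 + 1584·x - 3456·x^2 + 3456·x^3)·Dx^2 + (105 - 144·x + 216·x^2)·Dx^3 + (-17 + 99·x - 216·x^2 + 216·x^3)·Dx^4  (order 4).
h: a_k = 0, 2, -3/2, -11, -27/4, -49/5, -81/2, -11191/105, …
ICs: h(0) = 0, h′(0) = 2, h′′(0) = -3, h′′′(0) = -66.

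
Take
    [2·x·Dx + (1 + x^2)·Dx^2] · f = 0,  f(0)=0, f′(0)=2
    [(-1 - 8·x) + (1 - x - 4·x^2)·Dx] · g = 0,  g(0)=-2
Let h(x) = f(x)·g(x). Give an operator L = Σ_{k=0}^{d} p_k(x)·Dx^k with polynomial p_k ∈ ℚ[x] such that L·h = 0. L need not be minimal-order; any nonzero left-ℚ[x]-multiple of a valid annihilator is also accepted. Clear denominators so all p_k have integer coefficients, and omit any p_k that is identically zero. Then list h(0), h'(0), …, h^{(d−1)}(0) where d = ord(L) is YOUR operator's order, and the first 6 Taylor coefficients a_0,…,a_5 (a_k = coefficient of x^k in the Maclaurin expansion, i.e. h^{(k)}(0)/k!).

L = (8 + 2·x + 24·x^2) + (2 + 14·x + 4·x^2 + 24·x^3)·Dx + (-1 + x + 3·x^2 + x^3 + 4·x^4)·Dx^2  (order 2).
h: a_k = 0, -4, -4, -56/3, -104/3, -1652/15, …
ICs: h(0) = 0, h′(0) = -4.

f: a_k = 0, 2, 0, -2/3, 0, 2/5, …
g: a_k = -2, -2, -10, -18, -58, -130, …
f·g: L₀ = L_f ⊗_s L_g, ord ≤ 2·1.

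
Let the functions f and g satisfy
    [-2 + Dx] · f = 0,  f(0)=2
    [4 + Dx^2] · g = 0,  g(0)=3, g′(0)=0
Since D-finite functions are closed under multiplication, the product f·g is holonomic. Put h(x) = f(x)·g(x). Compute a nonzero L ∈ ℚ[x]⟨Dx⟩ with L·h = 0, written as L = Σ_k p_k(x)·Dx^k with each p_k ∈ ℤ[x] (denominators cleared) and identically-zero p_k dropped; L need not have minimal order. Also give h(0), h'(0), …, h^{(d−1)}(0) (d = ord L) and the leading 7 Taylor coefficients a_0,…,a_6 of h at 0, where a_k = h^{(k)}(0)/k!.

f: a_k = 2, 4, 4, 8/3, 4/3, 8/15, 8/45, …
g: a_k = 3, 0, -6, 0, 2, 0, -4/15, …
Product ⇒ symmetric product L₀, ord ≤ 2.
L = 8 - 4·Dx + Dx^2  (order 2).
h: a_k = 6, 12, 0, -16, -16, -32/5, 0, …
ICs: h(0) = 6, h′(0) = 12.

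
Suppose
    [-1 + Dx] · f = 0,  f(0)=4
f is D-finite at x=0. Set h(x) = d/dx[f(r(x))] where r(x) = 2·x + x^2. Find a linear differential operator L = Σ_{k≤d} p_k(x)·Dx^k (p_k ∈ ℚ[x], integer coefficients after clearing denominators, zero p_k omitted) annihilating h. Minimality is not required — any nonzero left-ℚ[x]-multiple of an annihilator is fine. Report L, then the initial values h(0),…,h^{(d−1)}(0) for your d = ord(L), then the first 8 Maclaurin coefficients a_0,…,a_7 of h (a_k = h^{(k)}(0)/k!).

L = (3 + 4·x + 2·x^2) + (-1 - x)·Dx  (order 1).
h: a_k = 8, 24, 40, 152/3, 52, 692/15, 1628/45, 180/7, …
ICs: h(0) = 8.

f: a_k = 4, 4, 2, 2/3, 1/6, 1/30, 1/180, 1/1260, …
L₀ from L_f via x↦r, Dx↦r'^{-1}Dx.
h₀' ⇒ L via d/dx closure of L₀.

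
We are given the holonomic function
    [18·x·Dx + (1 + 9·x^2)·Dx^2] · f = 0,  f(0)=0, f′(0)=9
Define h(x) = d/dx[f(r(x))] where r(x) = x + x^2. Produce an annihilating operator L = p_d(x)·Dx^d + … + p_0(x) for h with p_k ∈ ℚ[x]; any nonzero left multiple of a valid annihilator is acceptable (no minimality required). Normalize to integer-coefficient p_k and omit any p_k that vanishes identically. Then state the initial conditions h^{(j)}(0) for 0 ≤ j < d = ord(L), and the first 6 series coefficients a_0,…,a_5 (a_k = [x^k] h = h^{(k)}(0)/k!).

f: a_k = 0, 9, 0, -27, 0, 729/5, …
L₀ from L_f via x↦r, Dx↦r'^{-1}Dx.
Derive L from L₀ (diff closure).
L = (-2 + 18·x + 72·x^2 + 108·x^3 + 54·x^4) + (1 + 2·x + 9·x^2 + 36·x^3 + 45·x^4 + 18·x^5)·Dx  (order 1).
h: a_k = 9, 18, -81, -324, 324, 4212, …
ICs: h(0) = 9.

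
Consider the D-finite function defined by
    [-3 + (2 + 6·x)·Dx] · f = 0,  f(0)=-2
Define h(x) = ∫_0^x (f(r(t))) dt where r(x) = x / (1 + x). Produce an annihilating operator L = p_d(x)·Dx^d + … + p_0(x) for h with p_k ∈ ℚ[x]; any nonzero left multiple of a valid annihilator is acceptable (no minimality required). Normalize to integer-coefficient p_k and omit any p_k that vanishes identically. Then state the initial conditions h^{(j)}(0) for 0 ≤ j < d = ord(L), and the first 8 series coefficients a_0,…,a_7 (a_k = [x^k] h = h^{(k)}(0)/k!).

L = -3·Dx + (2 + 10·x + 8·x^2)·Dx^2  (order 2).
h: a_k = 0, -2, -3/2, 7/4, -87/32, 1677/320, -3023/256, 106305/3584, …
ICs: h(0) = 0, h′(0) = -2.

f: a_k = -2, -3, 9/4, -27/8, 405/64, -1701/128, 15309/512, -72171/1024, …
L₀ from L_f via x↦r, Dx↦r'^{-1}Dx.
h=∫₀ˣh₀: take L = L₀·Dx.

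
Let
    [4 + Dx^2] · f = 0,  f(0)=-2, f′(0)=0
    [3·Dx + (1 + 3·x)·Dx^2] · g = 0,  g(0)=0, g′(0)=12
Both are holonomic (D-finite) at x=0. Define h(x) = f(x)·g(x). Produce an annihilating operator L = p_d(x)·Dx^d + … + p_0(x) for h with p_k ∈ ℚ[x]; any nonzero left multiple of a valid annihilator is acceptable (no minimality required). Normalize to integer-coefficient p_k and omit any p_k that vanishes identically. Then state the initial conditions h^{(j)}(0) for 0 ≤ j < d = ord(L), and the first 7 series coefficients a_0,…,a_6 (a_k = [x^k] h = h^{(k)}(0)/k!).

L = (-1112 - 1248·x + 7344·x^2 + 27648·x^3 + 20736·x^4) + (-48 + 2160·x + 10368·x^2 + 10368·x^3)·Dx + (-250 + 240·x + 4968·x^2 + 13824·x^3 + 10368·x^4)·Dx^2 + (-12 + 540·x + 2592·x^2 + 2592·x^3)·Dx^3 + (7 + 138·x + 783·x^2 + 1728·x^3 + 1296·x^4)·Dx^4  (order 4).
h: a_k = 0, -24, 36, -24, 90, -1304/5, 672, …
ICs: h(0) = 0, h′(0) = -24, h′′(0) = 72, h′′′(0) = -144.

f: a_k = -2, 0, 4, 0, -4/3, 0, 8/45, …
g: a_k = 0, 12, -18, 36, -81, 972/5, -486, …
L₀ := L_f ⊗_s L_g (sym. prod.), ord ≤ 4.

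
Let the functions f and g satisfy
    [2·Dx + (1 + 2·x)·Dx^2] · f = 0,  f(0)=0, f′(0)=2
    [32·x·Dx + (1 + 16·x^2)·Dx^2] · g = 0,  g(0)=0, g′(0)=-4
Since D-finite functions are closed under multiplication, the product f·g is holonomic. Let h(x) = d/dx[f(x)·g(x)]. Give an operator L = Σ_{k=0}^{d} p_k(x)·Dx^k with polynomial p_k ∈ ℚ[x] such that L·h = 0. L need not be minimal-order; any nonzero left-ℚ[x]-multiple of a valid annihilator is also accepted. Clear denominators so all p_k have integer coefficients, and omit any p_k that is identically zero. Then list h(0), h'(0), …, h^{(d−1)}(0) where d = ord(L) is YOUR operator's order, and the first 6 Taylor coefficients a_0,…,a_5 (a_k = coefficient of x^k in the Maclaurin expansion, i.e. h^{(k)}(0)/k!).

L = (2304 + 8960·x + 114688·x^2 + 552960·x^3 + 983040·x^4 + 851968·x^5 + 1048576·x^7) + (1032 + 14720·x + 111872·x^2 + 616448·x^3 + 1884160·x^4 + 3047424·x^5 + 2293760·x^6 + 1572864·x^7 + 3670016·x^8)·Dx + (72 + 2512·x + 19968·x^2 + 99072·x^3 + 393216·x^4 + 1019904·x^5 + 1572864·x^6 + 1376256·x^7 + 1572864·x^8 + 2097152·x^9)·Dx^2 + (17 + 132·x + 964·x^2 + 4864·x^3 + 18432·x^4 + 55296·x^5 + 129024·x^6 + 196608·x^7 + 196608·x^8 + 262144·x^9 + 262144·x^10)·Dx^3  (order 3).
h: a_k = 0, -16, 24, 128, -400/3, -34048/15, …
ICs: h(0) = 0, h′(0) = -16, h′′(0) = 48.

f: a_k = 0, 2, -2, 8/3, -4, 32/5, …
g: a_k = 0, -4, 0, 64/3, 0, -1024/5, …
Product ⇒ symmetric product L₀, ord ≤ 4.
h₀' ⇒ L via d/dx closure of L₀.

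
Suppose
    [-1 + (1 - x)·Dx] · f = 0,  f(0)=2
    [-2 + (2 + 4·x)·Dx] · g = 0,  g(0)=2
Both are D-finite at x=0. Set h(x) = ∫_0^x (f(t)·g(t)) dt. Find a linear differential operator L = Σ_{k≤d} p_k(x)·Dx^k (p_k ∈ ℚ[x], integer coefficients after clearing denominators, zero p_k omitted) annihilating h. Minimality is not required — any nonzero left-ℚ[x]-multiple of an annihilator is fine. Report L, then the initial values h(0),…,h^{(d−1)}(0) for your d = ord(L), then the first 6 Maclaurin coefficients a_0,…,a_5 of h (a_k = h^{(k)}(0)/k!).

L = (2 + x)·Dx + (-1 - x + 2·x^2)·Dx^2  (order 2).
h: a_k = 0, 4, 4, 2, 2, 11/10, …
ICs: h(0) = 0, h′(0) = 4.

f: a_k = 2, 2, 2, 2, 2, 2, …
g: a_k = 2, 2, -1, 1, -5/4, 7/4, …
Product ⇒ symmetric product L₀, ord ≤ 1.
h=∫h₀ ⇒ L = L₀·Dx.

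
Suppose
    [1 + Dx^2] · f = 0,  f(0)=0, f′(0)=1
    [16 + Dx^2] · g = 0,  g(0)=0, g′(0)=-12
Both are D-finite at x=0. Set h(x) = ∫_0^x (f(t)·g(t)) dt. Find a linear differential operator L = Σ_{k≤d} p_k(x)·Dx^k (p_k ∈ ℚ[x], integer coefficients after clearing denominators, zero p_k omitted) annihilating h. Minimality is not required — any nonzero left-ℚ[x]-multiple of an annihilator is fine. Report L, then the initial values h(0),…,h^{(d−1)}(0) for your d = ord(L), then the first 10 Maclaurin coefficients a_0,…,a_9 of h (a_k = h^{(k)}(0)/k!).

f: a_k = 0, 1, 0, -1/6, 0, 1/120, 0, -1/5040, 0, 1/362880, …
g: a_k = 0, -12, 0, 32, 0, -128/5, 0, 1024/105, 0, -2048/945, …
Product ⇒ symmetric product L₀, ord ≤ 4.
h=∫₀ˣh₀: take L = L₀·Dx.
L = 225·Dx + 34·Dx^3 + Dx^5  (order 5).
h: a_k = 0, 0, 0, -4, 0, 34/5, 0, -133/30, 0, 6001/3780, …
ICs: h(0) = 0, h′(0) = 0, h′′(0) = 0, h′′′(0) = -24, h′′′′(0) = 0.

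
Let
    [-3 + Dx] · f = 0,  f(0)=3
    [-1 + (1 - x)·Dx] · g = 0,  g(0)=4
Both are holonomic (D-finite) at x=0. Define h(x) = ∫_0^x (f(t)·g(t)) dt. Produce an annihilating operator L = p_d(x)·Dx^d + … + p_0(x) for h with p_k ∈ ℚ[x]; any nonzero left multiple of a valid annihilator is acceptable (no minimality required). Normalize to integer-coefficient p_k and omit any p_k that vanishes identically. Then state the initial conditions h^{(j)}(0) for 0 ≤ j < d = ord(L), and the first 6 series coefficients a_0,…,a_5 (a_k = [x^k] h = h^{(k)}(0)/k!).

L = (4 - 3·x)·Dx + (-1 + x)·Dx^2  (order 2).
h: a_k = 0, 12, 24, 34, 39, 393/10, …
ICs: h(0) = 0, h′(0) = 12.

f: a_k = 3, 9, 27/2, 27/2, 81/8, 243/40, …
g: a_k = 4, 4, 4, 4, 4, 4, …
h₀=f·g: eliminate ⇒ L₀, order ≤ 1·1.
Integrate: L := L₀·Dx.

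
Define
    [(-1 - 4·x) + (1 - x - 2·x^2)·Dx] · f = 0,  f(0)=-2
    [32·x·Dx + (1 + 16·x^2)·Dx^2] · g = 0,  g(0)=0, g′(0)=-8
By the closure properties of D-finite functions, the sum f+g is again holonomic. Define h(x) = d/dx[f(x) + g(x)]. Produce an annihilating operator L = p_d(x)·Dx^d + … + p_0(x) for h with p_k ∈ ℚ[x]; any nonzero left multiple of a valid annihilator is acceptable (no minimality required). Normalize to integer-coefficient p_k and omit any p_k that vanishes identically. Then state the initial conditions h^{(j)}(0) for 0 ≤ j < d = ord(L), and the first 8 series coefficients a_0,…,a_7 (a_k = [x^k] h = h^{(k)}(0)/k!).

f: a_k = -2, -2, -6, -10, -22, -42, -86, -170, …
g: a_k = 0, -8, 0, 128/3, 0, -2048/5, 0, 32768/7, …
Weyl lclm of L_f,L_g ⇒ L₀ (ord ≤ 3).
h₀' ⇒ L via d/dx closure of L₀.
L = (-96 + 384·x + 6912·x^2 + 15360·x^3 + 40704·x^4 + 12288·x^6) + (31 + 104·x - 392·x^2 + 736·x^3 + 14912·x^4 + 27904·x^5 + 3072·x^6 + 12288·x^7)·Dx + (-3 - 19·x - 128·x^2 - 152·x^3 - 1128·x^4 + 2496·x^5 + 2560·x^6 + 1024·x^7 + 2048·x^8)·Dx^2  (order 2).
h: a_k = -10, -12, 98, -88, -2258, -516, 31578, -2736, …
ICs: h(0) = -10, h′(0) = -12.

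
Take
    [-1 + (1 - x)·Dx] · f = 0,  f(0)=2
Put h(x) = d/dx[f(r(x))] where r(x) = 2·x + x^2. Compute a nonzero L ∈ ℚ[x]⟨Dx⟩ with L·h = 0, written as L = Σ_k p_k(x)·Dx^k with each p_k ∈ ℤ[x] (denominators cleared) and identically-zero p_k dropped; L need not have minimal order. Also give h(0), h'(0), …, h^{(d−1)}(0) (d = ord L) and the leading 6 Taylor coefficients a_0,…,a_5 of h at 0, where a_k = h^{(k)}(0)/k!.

L = (5 + 6·x + 3·x^2) + (-1 + x + 3·x^2 + x^3)·Dx  (order 1).
h: a_k = 4, 20, 72, 232, 700, 2028, …
ICs: h(0) = 4.

f: a_k = 2, 2, 2, 2, 2, 2, …
f∘r: x↦r, Dx↦Dx/r' in L_f ⇒ L₀.
h=h₀': d/dx-closure on L₀ ⇒ L.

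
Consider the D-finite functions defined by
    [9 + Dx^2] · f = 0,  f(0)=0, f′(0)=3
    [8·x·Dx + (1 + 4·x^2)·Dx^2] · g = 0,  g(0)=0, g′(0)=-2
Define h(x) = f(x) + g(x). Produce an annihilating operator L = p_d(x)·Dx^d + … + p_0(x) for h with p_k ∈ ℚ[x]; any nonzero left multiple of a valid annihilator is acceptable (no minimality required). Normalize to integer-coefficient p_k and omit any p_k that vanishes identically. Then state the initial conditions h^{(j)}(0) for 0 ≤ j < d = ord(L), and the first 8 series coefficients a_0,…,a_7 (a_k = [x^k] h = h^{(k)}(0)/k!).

f: a_k = 0, 3, 0, -9/2, 0, 81/40, 0, -243/560, …
g: a_k = 0, -2, 0, 8/3, 0, -32/5, 0, 128/7, …
L₀ := lclm(L_f,L_g); ord L₀ ≤ 2+2.
L = (-2808·x + 19008·x^3 + 10368·x^5)·Dx + (9 + 1548·x^2 + 7344·x^4 + 5184·x^6)·Dx^2 + (-312·x + 2112·x^3 + 1152·x^5)·Dx^3 + (1 + 172·x^2 + 816·x^4 + 576·x^6)·Dx^4  (order 4).
h: a_k = 0, 1, 0, -11/6, 0, -35/8, 0, 9997/560, …
ICs: h(0) = 0, h′(0) = 1, h′′(0) = 0, h′′′(0) = -11.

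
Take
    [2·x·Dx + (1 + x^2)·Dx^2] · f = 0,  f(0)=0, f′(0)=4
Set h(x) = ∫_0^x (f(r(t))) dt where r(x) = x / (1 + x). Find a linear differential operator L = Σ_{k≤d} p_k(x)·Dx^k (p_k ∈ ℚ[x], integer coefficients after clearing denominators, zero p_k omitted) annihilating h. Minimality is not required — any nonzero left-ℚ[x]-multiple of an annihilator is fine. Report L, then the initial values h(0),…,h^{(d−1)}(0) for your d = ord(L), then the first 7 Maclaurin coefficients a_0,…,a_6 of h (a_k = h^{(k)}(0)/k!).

f: a_k = 0, 4, 0, -4/3, 0, 4/5, 0, …
L₀ from L_f via x↦r, Dx↦r'^{-1}Dx.
∫: right-multiply L₀ by Dx.
L = (2 + 4·x)·Dx^2 + (1 + 2·x + 2·x^2)·Dx^3  (order 3).
h: a_k = 0, 0, 2, -4/3, 2/3, 0, -8/15, …
ICs: h(0) = 0, h′(0) = 0, h′′(0) = 4.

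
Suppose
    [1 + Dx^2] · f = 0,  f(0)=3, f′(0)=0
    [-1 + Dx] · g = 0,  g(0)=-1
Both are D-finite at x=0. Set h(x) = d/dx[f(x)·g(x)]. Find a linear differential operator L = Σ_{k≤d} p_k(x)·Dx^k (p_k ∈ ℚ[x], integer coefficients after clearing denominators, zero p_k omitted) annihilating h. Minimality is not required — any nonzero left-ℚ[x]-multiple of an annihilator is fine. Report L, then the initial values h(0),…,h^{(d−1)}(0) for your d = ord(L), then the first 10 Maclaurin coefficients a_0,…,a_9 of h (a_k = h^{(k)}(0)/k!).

f: a_k = 3, 0, -3/2, 0, 1/8, 0, -1/240, 0, 1/13440, 0, …
g: a_k = -1, -1, -1/2, -1/6, -1/24, -1/120, -1/720, -1/5040, -1/40320, -1/362880, …
Sym-product of L_f,L_g gives L₀ (≤ ord 2).
h₀' ⇒ L via d/dx closure of L₀.
L = 2 - 2·Dx + Dx^2  (order 2).
h: a_k = -3, 0, 3, 2, 1/2, 0, -1/30, -1/105, -1/840, 0, …
ICs: h(0) = -3, h′(0) = 0.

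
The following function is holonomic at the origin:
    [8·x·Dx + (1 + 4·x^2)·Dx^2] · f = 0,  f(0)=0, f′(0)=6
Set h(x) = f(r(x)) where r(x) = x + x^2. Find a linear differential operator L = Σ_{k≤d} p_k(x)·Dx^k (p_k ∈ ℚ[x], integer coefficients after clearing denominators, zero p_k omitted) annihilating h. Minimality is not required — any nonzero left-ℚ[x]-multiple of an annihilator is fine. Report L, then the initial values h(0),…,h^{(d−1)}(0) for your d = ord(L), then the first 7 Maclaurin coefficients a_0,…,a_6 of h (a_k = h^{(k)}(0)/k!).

f: a_k = 0, 6, 0, -8, 0, 96/5, 0, …
Substitute x→r, Dx→(1/r')Dx; clear ⇒ L₀.
L = (-2 + 8·x + 32·x^2 + 48·x^3 + 24·x^4)·Dx + (1 + 2·x + 4·x^2 + 16·x^3 + 20·x^4 + 8·x^5)·Dx^2  (order 2).
h: a_k = 0, 6, 6, -8, -24, -24/5, 88, …
ICs: h(0) = 0, h′(0) = 6.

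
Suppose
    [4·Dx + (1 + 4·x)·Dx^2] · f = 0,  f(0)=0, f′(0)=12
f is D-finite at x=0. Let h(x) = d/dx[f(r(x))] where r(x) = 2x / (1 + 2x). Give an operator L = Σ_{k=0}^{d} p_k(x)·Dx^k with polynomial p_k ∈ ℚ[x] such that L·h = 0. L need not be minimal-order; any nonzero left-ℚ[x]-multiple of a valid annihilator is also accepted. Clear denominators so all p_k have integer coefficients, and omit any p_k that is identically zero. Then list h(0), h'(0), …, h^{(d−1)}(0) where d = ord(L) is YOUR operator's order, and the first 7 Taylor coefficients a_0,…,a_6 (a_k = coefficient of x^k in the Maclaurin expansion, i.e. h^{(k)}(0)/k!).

f: a_k = 0, 12, -24, 64, -192, 3072/5, -2048, …
L₀ from L_f via x↦r, Dx↦r'^{-1}Dx.
Derive L from L₀ (diff closure).
L = (12 + 40·x) + (1 + 12·x + 20·x^2)·Dx  (order 1).
h: a_k = 24, -288, 2976, -29952, 299904, -2999808, 29999616, …
ICs: h(0) = 24.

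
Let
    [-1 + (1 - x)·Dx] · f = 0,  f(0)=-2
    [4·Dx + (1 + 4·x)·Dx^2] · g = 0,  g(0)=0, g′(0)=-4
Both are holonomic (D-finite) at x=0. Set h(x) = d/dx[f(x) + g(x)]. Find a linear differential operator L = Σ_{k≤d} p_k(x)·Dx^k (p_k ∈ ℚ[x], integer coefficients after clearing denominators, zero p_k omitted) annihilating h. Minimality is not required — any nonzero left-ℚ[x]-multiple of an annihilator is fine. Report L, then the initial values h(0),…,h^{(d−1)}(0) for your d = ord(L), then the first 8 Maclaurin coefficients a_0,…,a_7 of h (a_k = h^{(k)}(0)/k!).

L = (44 + 16·x) + (-13 + 56·x + 32·x^2)·Dx + (-3 - 11·x + 6·x^2 + 8·x^3)·Dx^2  (order 2).
h: a_k = -6, 12, -70, 248, -1034, 4084, -16398, 65520, …
ICs: h(0) = -6, h′(0) = 12.

f: a_k = -2, -2, -2, -2, -2, -2, -2, -2, …
g: a_k = 0, -4, 8, -64/3, 64, -1024/5, 2048/3, -16384/7, …
Sum ⇒ L₀ = lclm(L_f,L_g) in ℚ(x)⟨Dx⟩.
Differentiate: ansatz ord ≤ ord L₀ ⇒ L.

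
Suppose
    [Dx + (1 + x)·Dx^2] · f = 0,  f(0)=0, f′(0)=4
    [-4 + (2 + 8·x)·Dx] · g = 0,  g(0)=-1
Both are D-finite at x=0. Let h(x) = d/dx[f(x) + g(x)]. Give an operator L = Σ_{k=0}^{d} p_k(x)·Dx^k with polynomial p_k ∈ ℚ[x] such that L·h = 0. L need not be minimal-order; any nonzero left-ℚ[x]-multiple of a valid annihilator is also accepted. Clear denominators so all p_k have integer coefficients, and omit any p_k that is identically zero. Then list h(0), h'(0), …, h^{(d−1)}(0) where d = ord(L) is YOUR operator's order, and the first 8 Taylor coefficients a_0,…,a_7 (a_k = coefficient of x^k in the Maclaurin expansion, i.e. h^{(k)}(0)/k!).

L = (-8 + 4·x) + (-10 - 8·x + 20·x^2)·Dx + (-1 - 3·x + 6·x^2 + 8·x^3)·Dx^2  (order 2).
h: a_k = 2, 0, -8, 36, -136, 500, -1844, 6860, …
ICs: h(0) = 2, h′(0) = 0.

f: a_k = 0, 4, -2, 4/3, -1, 4/5, -2/3, 4/7, …
g: a_k = -1, -2, 2, -4, 10, -28, 84, -264, …
h₀=f+g: left-lcm gives L₀, ord ≤ 3.
Differentiate: ansatz ord ≤ ord L₀ ⇒ L.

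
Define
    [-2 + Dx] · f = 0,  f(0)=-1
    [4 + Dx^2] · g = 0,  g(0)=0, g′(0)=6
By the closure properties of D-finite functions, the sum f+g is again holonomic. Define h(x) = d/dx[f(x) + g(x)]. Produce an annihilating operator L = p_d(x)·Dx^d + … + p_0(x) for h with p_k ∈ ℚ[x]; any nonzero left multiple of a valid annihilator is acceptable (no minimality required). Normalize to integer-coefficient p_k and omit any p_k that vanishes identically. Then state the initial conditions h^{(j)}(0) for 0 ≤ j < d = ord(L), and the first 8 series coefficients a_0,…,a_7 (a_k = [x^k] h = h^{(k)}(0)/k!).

L = 8 - 4·Dx + 2·Dx^2 - Dx^3  (order 3).
h: a_k = 4, -4, -16, -8/3, 8/3, -8/15, -32/45, -16/315, …
ICs: h(0) = 4, h′(0) = -4, h′′(0) = -32.

f: a_k = -1, -2, -2, -4/3, -2/3, -4/15, -4/45, -8/315, …
g: a_k = 0, 6, 0, -4, 0, 4/5, 0, -8/105, …
Weyl lclm of L_f,L_g ⇒ L₀ (ord ≤ 3).
h₀' ⇒ L via d/dx closure of L₀.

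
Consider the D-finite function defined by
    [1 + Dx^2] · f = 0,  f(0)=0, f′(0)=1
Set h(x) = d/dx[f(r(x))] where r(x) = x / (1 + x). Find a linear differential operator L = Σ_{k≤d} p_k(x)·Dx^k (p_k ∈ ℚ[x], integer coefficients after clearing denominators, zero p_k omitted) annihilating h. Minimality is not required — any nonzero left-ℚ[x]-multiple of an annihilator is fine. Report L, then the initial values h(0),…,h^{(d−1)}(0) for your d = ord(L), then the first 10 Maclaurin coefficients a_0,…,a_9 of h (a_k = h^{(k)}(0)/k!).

L = (7 + 12·x + 6·x^2) + (6 + 18·x + 18·x^2 + 6·x^3)·Dx + (1 + 4·x + 6·x^2 + 4·x^3 + x^4)·Dx^2  (order 2).
h: a_k = 1, -2, 5/2, -2, 1/24, 15/4, -6931/720, 1591/90, -224179/8064, 159935/4032, …
ICs: h(0) = 1, h′(0) = -2.

f: a_k = 0, 1, 0, -1/6, 0, 1/120, 0, -1/5040, 0, 1/362880, …
Change of var in L_f (x↦r) gives L₀.
h₀' ⇒ L via d/dx closure of L₀.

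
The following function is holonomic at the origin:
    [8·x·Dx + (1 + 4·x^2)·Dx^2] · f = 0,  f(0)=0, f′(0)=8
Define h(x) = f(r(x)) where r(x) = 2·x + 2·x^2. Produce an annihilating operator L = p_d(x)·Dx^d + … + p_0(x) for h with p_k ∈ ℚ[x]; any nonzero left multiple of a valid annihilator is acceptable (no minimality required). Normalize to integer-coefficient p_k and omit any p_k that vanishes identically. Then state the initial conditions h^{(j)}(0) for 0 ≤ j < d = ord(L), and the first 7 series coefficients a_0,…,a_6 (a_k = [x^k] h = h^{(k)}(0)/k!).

L = (-2 + 32·x + 128·x^2 + 192·x^3 + 96·x^4)·Dx + (1 + 2·x + 16·x^2 + 64·x^3 + 80·x^4 + 32·x^5)·Dx^2  (order 2).
h: a_k = 0, 16, 16, -256/3, -256, 2816/5, 12032/3, …
ICs: h(0) = 0, h′(0) = 16.

f: a_k = 0, 8, 0, -32/3, 0, 128/5, 0, …
Change of var in L_f (x↦r) gives L₀.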